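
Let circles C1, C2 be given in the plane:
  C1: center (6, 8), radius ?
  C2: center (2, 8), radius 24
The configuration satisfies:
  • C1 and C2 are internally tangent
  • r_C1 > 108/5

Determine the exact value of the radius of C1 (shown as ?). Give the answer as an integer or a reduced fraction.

1. [int C1,C2]  r_C1² − 48r_C1 + 560 = 0  ⇒  r_C1 = 20 or 28
2. given r_C1 > 108/5: keep 28

28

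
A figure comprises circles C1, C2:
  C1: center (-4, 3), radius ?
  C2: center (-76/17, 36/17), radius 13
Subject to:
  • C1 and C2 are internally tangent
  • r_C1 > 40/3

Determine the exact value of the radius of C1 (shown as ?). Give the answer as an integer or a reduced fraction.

1. [int C1,C2]  r_C1² − 26r_C1 + 168 = 0  ⇒  r_C1 = 12 or 14
2. given r_C1 > 40/3: keep 14

14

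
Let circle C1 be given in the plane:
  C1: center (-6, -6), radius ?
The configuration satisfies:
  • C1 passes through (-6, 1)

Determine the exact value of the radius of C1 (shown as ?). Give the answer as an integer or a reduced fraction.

1. [C1∋P]  r_C1² − 49 = 0  ⇒  r_C1 = 7 (r>0 drops 1)

7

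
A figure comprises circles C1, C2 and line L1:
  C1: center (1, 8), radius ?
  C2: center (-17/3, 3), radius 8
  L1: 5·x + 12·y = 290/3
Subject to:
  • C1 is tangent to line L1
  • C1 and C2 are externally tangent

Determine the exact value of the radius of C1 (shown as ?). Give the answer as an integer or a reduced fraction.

1/3

1. [C1‖L1]  r_C1² − 1/9 = 0  ⇒  r_C1 = 1/3 (r>0 drops 1)
2. [ext C1·C2]  r_C1² + 16r_C1 − 49/9 = 0  ⇒  r_C1 = 1/3 (r>0 drops 1)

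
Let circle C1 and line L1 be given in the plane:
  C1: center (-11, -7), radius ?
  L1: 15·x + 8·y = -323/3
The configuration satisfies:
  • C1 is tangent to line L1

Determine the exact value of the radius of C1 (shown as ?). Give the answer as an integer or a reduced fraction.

1. [C1‖L1]  r_C1² − 400/9 = 0  ⇒  r_C1 = 20/3 (r>0 drops 1)

20/3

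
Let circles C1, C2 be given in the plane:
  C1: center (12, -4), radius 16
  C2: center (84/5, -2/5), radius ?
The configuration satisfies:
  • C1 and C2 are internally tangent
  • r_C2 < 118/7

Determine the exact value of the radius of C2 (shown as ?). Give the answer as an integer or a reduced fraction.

1. [int C1,C2]  r_C2² − 32r_C2 + 220 = 0  ⇒  r_C2 = 10 or 22
2. given r_C2 < 118/7: keep 10

10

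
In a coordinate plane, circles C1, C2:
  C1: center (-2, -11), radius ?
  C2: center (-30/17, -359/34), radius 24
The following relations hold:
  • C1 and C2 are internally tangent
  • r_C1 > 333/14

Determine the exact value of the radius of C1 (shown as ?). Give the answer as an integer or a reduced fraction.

49/2

1. [int C1,C2]  r_C1² − 48r_C1 + 2303/4 = 0  ⇒  r_C1 = 47/2 or 49/2
2. given r_C1 > 333/14: keep 49/2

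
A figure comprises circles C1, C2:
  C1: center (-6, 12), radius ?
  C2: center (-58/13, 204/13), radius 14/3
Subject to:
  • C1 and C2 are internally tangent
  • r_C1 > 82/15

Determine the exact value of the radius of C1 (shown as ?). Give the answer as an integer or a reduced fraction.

26/3

1. [int C1,C2]  r_C1² − (28/3)r_C1 + 52/9 = 0  ⇒  r_C1 = 2/3 or 26/3
2. given r_C1 > 82/15: keep 26/3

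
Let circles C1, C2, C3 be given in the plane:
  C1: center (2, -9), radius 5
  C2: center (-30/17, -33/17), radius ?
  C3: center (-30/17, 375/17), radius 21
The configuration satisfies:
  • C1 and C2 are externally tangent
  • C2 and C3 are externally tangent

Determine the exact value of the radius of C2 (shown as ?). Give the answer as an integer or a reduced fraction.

1. [ext C1·C2]  r_C2² + 10r_C2 − 39 = 0  ⇒  r_C2 = 3 (r>0 drops 1)
2. [ext C2·C3]  r_C2² + 42r_C2 − 135 = 0  ⇒  r_C2 = 3 (r>0 drops 1)

3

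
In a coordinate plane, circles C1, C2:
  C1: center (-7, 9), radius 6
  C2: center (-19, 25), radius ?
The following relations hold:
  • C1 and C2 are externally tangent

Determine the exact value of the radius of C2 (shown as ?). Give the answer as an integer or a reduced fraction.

14

1. [ext C1·C2]  r_C2² + 12r_C2 − 364 = 0  ⇒  r_C2 = 14 (r>0 drops 1)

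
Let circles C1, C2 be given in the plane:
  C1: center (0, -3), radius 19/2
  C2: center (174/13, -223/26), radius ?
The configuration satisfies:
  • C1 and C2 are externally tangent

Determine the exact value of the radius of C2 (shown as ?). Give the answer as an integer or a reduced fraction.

1. [ext C1·C2]  r_C2² + 19r_C2 − 120 = 0  ⇒  r_C2 = 5 (r>0 drops 1)

5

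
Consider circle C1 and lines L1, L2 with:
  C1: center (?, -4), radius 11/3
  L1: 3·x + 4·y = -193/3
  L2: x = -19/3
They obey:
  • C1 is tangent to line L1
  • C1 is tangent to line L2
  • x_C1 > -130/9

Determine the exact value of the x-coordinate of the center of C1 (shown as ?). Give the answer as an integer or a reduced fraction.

1. [C1‖L1]  x_C1² + (290/9)x_C1 + 2000/9 = 0  ⇒  x_C1 = -200/9 or -10
2. [C1‖L2]  x_C1² + (38/3)x_C1 + 80/3 = 0  ⇒  x_C1 = -10 or -8/3

-10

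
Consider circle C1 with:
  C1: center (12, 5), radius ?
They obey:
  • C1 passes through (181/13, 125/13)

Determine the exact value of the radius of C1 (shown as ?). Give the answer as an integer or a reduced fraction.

5

1. [C1∋P]  r_C1² − 25 = 0  ⇒  r_C1 = 5 (r>0 drops 1)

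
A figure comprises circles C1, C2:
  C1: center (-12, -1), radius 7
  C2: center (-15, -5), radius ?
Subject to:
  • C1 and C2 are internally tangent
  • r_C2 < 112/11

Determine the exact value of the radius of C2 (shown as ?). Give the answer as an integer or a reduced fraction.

1. [int C1,C2]  r_C2² − 14r_C2 + 24 = 0  ⇒  r_C2 = 2 or 12
2. given r_C2 < 112/11: keep 2

2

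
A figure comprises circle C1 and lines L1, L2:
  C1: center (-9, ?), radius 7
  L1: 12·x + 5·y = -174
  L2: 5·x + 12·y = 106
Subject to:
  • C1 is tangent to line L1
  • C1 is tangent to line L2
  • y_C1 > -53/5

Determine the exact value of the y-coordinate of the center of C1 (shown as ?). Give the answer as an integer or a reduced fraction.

5

1. [C1‖L1]  y_C1² + (132/5)y_C1 − 157 = 0  ⇒  y_C1 = -157/5 or 5
2. [C1‖L2]  y_C1² − (151/6)y_C1 + 605/6 = 0  ⇒  y_C1 = 5 or 121/6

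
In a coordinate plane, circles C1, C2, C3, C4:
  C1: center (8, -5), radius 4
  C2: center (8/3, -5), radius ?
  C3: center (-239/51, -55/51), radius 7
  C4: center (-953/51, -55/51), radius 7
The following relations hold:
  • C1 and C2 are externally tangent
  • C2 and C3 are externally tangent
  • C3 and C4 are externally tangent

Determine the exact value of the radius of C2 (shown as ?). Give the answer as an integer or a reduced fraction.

1. [ext C1·C2]  r_C2² + 8r_C2 − 112/9 = 0  ⇒  r_C2 = 4/3 (r>0 drops 1)
2. [ext C2·C3]  r_C2² + 14r_C2 − 184/9 = 0  ⇒  r_C2 = 4/3 (r>0 drops 1)

4/3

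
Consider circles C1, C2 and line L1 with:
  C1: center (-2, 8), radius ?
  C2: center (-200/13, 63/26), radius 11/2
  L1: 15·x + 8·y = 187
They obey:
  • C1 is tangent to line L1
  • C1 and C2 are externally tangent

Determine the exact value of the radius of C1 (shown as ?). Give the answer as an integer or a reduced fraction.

1. [C1‖L1]  r_C1² − 81 = 0  ⇒  r_C1 = 9 (r>0 drops 1)
2. [ext C1·C2]  r_C1² + 11r_C1 − 180 = 0  ⇒  r_C1 = 9 (r>0 drops 1)

9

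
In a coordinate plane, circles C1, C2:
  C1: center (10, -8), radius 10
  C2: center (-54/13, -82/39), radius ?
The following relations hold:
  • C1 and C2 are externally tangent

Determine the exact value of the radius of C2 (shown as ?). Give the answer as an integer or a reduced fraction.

1. [ext C1·C2]  r_C2² + 20r_C2 − 1216/9 = 0  ⇒  r_C2 = 16/3 (r>0 drops 1)

16/3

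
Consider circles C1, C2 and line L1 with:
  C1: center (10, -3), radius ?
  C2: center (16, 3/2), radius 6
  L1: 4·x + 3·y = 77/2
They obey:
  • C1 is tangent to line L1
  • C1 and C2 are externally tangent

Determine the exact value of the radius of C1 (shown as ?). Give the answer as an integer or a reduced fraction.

1. [C1‖L1]  r_C1² − 9/4 = 0  ⇒  r_C1 = 3/2 (r>0 drops 1)
2. [ext C1·C2]  r_C1² + 12r_C1 − 81/4 = 0  ⇒  r_C1 = 3/2 (r>0 drops 1)

3/2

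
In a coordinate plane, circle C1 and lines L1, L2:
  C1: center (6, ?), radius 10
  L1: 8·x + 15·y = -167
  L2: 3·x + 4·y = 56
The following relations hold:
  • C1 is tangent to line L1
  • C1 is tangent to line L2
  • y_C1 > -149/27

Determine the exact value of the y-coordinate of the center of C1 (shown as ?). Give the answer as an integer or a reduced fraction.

-3

1. [C1‖L1]  y_C1² + (86/3)y_C1 + 77 = 0  ⇒  y_C1 = -77/3 or -3
2. [C1‖L2]  y_C1² − 19y_C1 − 66 = 0  ⇒  y_C1 = -3 or 22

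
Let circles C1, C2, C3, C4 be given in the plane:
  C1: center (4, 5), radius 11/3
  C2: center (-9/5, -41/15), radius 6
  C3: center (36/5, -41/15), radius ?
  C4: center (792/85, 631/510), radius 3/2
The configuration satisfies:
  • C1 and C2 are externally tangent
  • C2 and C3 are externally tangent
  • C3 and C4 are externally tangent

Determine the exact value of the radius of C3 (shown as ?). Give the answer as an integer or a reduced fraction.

1. [ext C2·C3]  r_C3² + 12r_C3 − 45 = 0  ⇒  r_C3 = 3 (r>0 drops 1)
2. [ext C3·C4]  r_C3² + 3r_C3 − 18 = 0  ⇒  r_C3 = 3 (r>0 drops 1)

3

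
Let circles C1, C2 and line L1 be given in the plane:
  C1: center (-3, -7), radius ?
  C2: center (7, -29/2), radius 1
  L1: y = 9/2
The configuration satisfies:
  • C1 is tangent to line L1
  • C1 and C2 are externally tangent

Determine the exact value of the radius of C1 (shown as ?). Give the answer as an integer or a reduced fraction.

1. [C1‖L1]  r_C1² − 529/4 = 0  ⇒  r_C1 = 23/2 (r>0 drops 1)
2. [ext C1·C2]  r_C1² + 2r_C1 − 621/4 = 0  ⇒  r_C1 = 23/2 (r>0 drops 1)

23/2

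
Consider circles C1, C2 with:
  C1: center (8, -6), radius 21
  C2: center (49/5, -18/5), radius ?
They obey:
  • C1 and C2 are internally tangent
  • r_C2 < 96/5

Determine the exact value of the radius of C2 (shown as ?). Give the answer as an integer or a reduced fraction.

1. [int C1,C2]  r_C2² − 42r_C2 + 432 = 0  ⇒  r_C2 = 18 or 24
2. given r_C2 < 96/5: keep 18

18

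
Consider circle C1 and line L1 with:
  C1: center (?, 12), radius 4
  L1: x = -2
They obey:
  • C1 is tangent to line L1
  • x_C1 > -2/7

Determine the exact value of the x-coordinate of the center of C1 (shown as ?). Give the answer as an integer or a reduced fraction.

1. [C1‖L1]  x_C1² + 4x_C1 − 12 = 0  ⇒  x_C1 = -6 or 2
2. given x_C1 > -2/7: keep 2

2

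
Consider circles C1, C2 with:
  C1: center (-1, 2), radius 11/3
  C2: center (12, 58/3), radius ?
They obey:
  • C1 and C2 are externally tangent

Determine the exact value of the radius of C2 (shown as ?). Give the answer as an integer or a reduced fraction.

1. [ext C1·C2]  r_C2² + (22/3)r_C2 − 456 = 0  ⇒  r_C2 = 18 (r>0 drops 1)

18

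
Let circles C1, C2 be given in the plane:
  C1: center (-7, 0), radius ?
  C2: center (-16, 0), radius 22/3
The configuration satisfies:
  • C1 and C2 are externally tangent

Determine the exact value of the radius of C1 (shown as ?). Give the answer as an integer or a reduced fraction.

5/3

1. [ext C1·C2]  r_C1² + (44/3)r_C1 − 245/9 = 0  ⇒  r_C1 = 5/3 (r>0 drops 1)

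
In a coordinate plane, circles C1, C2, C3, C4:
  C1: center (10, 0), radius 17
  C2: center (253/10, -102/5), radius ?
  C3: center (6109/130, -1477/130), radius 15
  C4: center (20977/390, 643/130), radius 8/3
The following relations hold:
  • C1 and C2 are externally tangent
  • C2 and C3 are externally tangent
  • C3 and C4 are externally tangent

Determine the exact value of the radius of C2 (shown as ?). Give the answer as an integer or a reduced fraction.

1. [ext C1·C2]  r_C2² + 34r_C2 − 1445/4 = 0  ⇒  r_C2 = 17/2 (r>0 drops 1)
2. [ext C2·C3]  r_C2² + 30r_C2 − 1309/4 = 0  ⇒  r_C2 = 17/2 (r>0 drops 1)

17/2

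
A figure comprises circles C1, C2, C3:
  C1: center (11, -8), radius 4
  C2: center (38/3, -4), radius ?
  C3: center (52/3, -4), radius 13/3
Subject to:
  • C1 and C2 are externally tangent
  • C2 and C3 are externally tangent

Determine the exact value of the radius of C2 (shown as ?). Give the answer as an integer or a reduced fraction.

1/3

1. [ext C1·C2]  r_C2² + 8r_C2 − 25/9 = 0  ⇒  r_C2 = 1/3 (r>0 drops 1)
2. [ext C2·C3]  r_C2² + (26/3)r_C2 − 3 = 0  ⇒  r_C2 = 1/3 (r>0 drops 1)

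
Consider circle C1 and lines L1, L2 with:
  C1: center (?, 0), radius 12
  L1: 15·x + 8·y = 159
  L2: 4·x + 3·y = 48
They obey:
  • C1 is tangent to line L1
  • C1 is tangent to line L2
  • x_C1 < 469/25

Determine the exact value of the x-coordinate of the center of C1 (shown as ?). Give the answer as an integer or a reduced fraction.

-3

1. [C1‖L1]  x_C1² − (106/5)x_C1 − 363/5 = 0  ⇒  x_C1 = -3 or 121/5
2. [C1‖L2]  x_C1² − 24x_C1 − 81 = 0  ⇒  x_C1 = -3 or 27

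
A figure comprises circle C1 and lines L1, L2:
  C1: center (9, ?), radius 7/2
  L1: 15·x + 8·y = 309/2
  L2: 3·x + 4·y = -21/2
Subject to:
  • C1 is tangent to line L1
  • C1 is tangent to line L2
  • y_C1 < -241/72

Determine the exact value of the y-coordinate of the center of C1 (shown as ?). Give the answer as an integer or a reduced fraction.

1. [C1‖L1]  y_C1² − (39/8)y_C1 − 395/8 = 0  ⇒  y_C1 = -5 or 79/8
2. [C1‖L2]  y_C1² + (75/4)y_C1 + 275/4 = 0  ⇒  y_C1 = -55/4 or -5

-5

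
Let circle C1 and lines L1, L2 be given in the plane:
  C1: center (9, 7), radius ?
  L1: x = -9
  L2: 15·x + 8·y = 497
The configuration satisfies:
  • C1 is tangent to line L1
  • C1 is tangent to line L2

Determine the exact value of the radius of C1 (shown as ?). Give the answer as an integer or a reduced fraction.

1. [C1‖L1]  r_C1² − 324 = 0  ⇒  r_C1 = 18 (r>0 drops 1)
2. [C1‖L2]  r_C1² − 324 = 0  ⇒  r_C1 = 18 (r>0 drops 1)

18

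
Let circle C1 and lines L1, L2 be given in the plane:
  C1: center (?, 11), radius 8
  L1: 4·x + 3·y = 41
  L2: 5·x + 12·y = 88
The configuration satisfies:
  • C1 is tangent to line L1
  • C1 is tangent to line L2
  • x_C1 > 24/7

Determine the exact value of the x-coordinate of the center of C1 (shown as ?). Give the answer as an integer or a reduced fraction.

12

1. [C1‖L1]  x_C1² − 4x_C1 − 96 = 0  ⇒  x_C1 = -8 or 12
2. [C1‖L2]  x_C1² + (88/5)x_C1 − 1776/5 = 0  ⇒  x_C1 = -148/5 or 12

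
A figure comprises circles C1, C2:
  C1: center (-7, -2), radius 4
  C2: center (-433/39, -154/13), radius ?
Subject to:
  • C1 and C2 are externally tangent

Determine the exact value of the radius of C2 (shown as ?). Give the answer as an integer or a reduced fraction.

20/3

1. [ext C1·C2]  r_C2² + 8r_C2 − 880/9 = 0  ⇒  r_C2 = 20/3 (r>0 drops 1)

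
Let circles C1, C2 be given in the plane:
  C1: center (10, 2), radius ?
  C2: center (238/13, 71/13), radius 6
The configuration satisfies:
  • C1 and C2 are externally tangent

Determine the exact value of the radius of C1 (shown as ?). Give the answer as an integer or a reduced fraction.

1. [ext C1·C2]  r_C1² + 12r_C1 − 45 = 0  ⇒  r_C1 = 3 (r>0 drops 1)

3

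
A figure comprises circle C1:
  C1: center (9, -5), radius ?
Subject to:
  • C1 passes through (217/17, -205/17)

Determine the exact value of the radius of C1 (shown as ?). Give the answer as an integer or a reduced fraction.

8

1. [C1∋P]  r_C1² − 64 = 0  ⇒  r_C1 = 8 (r>0 drops 1)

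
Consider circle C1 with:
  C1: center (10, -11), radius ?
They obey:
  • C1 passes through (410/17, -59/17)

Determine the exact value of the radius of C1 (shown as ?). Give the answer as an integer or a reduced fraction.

1. [C1∋P]  r_C1² − 256 = 0  ⇒  r_C1 = 16 (r>0 drops 1)

16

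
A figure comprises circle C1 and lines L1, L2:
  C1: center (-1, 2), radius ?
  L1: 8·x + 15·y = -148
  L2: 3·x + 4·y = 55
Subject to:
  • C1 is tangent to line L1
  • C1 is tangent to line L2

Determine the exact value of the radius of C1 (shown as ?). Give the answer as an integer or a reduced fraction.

10

1. [C1‖L1]  r_C1² − 100 = 0  ⇒  r_C1 = 10 (r>0 drops 1)
2. [C1‖L2]  r_C1² − 100 = 0  ⇒  r_C1 = 10 (r>0 drops 1)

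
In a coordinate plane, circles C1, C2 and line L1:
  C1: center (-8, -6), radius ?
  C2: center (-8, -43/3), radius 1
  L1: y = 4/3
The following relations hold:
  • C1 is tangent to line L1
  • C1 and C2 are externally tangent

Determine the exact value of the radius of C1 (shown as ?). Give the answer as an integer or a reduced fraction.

1. [C1‖L1]  r_C1² − 484/9 = 0  ⇒  r_C1 = 22/3 (r>0 drops 1)
2. [ext C1·C2]  r_C1² + 2r_C1 − 616/9 = 0  ⇒  r_C1 = 22/3 (r>0 drops 1)

22/3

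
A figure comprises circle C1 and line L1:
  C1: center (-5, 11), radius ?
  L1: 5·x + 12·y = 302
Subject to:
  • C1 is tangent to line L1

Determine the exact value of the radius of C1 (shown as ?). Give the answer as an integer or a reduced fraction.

1. [C1‖L1]  r_C1² − 225 = 0  ⇒  r_C1 = 15 (r>0 drops 1)

15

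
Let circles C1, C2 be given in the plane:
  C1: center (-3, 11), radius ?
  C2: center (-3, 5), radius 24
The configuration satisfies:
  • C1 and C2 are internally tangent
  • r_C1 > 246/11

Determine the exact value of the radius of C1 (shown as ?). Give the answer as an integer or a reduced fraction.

1. [int C1,C2]  r_C1² − 48r_C1 + 540 = 0  ⇒  r_C1 = 18 or 30
2. given r_C1 > 246/11: keep 30

30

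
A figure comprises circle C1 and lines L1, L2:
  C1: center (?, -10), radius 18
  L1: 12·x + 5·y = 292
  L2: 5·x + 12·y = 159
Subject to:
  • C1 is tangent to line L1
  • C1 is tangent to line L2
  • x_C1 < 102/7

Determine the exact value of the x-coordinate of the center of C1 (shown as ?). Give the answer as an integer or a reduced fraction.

9

1. [C1‖L1]  x_C1² − 57x_C1 + 432 = 0  ⇒  x_C1 = 9 or 48
2. [C1‖L2]  x_C1² − (558/5)x_C1 + 4617/5 = 0  ⇒  x_C1 = 9 or 513/5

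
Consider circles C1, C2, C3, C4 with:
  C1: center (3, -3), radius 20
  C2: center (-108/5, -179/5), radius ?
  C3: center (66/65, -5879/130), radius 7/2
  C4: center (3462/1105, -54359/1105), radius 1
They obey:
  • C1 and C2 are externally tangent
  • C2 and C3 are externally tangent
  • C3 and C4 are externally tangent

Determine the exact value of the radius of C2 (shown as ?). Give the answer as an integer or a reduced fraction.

1. [ext C1·C2]  r_C2² + 40r_C2 − 1281 = 0  ⇒  r_C2 = 21 (r>0 drops 1)
2. [ext C2·C3]  r_C2² + 7r_C2 − 588 = 0  ⇒  r_C2 = 21 (r>0 drops 1)

21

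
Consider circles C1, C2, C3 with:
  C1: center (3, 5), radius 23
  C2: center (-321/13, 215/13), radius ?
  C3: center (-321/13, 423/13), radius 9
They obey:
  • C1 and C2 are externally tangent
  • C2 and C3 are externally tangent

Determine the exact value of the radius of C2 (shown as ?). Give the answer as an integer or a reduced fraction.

1. [ext C1·C2]  r_C2² + 46r_C2 − 371 = 0  ⇒  r_C2 = 7 (r>0 drops 1)
2. [ext C2·C3]  r_C2² + 18r_C2 − 175 = 0  ⇒  r_C2 = 7 (r>0 drops 1)

7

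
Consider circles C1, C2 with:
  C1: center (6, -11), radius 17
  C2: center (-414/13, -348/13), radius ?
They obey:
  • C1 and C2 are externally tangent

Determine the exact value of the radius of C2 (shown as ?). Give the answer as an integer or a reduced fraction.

1. [ext C1·C2]  r_C2² + 34r_C2 − 1392 = 0  ⇒  r_C2 = 24 (r>0 drops 1)

24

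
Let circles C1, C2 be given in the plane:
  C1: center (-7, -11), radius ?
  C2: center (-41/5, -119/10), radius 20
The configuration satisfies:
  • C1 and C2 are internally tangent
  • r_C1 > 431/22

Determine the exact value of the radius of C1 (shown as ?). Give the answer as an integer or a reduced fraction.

43/2

1. [int C1,C2]  r_C1² − 40r_C1 + 1591/4 = 0  ⇒  r_C1 = 37/2 or 43/2
2. given r_C1 > 431/22: keep 43/2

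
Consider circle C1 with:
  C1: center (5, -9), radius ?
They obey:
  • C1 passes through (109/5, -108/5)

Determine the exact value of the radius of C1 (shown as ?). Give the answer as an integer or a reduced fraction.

1. [C1∋P]  r_C1² − 441 = 0  ⇒  r_C1 = 21 (r>0 drops 1)

21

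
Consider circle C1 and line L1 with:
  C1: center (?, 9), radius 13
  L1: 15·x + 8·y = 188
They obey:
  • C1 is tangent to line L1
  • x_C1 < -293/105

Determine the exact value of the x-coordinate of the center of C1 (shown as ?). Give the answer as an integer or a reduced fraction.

1. [C1‖L1]  x_C1² − (232/15)x_C1 − 2359/15 = 0  ⇒  x_C1 = -7 or 337/15
2. given x_C1 < -293/105: keep -7

-7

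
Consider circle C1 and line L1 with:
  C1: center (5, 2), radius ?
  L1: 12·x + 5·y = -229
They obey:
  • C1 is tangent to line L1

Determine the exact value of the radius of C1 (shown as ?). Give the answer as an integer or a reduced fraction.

1. [C1‖L1]  r_C1² − 529 = 0  ⇒  r_C1 = 23 (r>0 drops 1)

23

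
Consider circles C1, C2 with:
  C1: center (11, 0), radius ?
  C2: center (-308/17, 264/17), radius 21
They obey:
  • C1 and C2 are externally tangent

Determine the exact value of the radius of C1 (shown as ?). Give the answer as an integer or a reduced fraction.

12

1. [ext C1·C2]  r_C1² + 42r_C1 − 648 = 0  ⇒  r_C1 = 12 (r>0 drops 1)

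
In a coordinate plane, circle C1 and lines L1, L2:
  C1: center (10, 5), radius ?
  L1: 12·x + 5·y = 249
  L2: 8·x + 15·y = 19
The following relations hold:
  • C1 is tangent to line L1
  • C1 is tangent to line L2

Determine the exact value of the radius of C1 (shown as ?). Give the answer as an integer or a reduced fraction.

8

1. [C1‖L1]  r_C1² − 64 = 0  ⇒  r_C1 = 8 (r>0 drops 1)
2. [C1‖L2]  r_C1² − 64 = 0  ⇒  r_C1 = 8 (r>0 drops 1)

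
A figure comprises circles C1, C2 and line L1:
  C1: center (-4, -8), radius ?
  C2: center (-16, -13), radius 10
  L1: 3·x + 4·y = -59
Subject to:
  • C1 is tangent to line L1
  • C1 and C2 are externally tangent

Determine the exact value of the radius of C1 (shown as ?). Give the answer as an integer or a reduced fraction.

3

1. [C1‖L1]  r_C1² − 9 = 0  ⇒  r_C1 = 3 (r>0 drops 1)
2. [ext C1·C2]  r_C1² + 20r_C1 − 69 = 0  ⇒  r_C1 = 3 (r>0 drops 1)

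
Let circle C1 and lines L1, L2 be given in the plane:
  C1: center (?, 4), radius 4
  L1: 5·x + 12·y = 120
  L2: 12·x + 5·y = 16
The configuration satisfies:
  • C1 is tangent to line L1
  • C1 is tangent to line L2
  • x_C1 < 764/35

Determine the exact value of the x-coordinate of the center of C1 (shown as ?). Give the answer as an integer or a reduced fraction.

1. [C1‖L1]  x_C1² − (144/5)x_C1 + 496/5 = 0  ⇒  x_C1 = 4 or 124/5
2. [C1‖L2]  x_C1² + (2/3)x_C1 − 56/3 = 0  ⇒  x_C1 = -14/3 or 4

4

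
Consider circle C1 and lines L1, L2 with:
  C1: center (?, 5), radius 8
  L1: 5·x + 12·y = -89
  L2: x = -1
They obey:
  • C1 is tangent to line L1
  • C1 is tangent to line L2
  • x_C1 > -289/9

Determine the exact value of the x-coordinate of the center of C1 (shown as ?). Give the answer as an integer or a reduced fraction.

1. [C1‖L1]  x_C1² + (298/5)x_C1 + 2277/5 = 0  ⇒  x_C1 = -253/5 or -9
2. [C1‖L2]  x_C1² + 2x_C1 − 63 = 0  ⇒  x_C1 = -9 or 7

-9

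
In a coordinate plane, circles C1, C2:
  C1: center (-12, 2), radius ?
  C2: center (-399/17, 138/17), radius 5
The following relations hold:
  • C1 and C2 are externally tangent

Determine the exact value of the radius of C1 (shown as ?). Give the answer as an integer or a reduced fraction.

8

1. [ext C1·C2]  r_C1² + 10r_C1 − 144 = 0  ⇒  r_C1 = 8 (r>0 drops 1)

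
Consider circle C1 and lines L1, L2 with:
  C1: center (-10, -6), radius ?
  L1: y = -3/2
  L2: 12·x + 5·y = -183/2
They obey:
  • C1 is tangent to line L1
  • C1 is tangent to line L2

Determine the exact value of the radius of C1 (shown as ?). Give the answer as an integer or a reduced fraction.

1. [C1‖L1]  r_C1² − 81/4 = 0  ⇒  r_C1 = 9/2 (r>0 drops 1)
2. [C1‖L2]  r_C1² − 81/4 = 0  ⇒  r_C1 = 9/2 (r>0 drops 1)

9/2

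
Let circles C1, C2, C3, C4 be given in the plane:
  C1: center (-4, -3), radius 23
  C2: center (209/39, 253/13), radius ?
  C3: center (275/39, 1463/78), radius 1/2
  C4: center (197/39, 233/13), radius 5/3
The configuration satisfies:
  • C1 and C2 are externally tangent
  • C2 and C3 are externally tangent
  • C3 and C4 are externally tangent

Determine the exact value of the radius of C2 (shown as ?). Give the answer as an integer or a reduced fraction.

4/3

1. [ext C1·C2]  r_C2² + 46r_C2 − 568/9 = 0  ⇒  r_C2 = 4/3 (r>0 drops 1)
2. [ext C2·C3]  r_C2² + 1r_C2 − 28/9 = 0  ⇒  r_C2 = 4/3 (r>0 drops 1)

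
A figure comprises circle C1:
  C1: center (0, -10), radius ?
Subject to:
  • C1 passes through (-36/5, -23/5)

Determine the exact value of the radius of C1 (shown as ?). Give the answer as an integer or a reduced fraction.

9

1. [C1∋P]  r_C1² − 81 = 0  ⇒  r_C1 = 9 (r>0 drops 1)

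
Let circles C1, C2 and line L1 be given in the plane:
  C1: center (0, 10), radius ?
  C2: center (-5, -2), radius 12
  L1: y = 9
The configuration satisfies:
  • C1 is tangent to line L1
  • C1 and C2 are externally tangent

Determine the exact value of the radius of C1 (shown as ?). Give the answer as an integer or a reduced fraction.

1

1. [C1‖L1]  r_C1² − 1 = 0  ⇒  r_C1 = 1 (r>0 drops 1)
2. [ext C1·C2]  r_C1² + 24r_C1 − 25 = 0  ⇒  r_C1 = 1 (r>0 drops 1)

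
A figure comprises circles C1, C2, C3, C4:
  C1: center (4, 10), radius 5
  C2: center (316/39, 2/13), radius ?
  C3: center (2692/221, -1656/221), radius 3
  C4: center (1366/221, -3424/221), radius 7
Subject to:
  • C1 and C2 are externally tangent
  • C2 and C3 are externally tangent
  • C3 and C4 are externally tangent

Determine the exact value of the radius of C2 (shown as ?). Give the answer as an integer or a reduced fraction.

17/3

1. [ext C1·C2]  r_C2² + 10r_C2 − 799/9 = 0  ⇒  r_C2 = 17/3 (r>0 drops 1)
2. [ext C2·C3]  r_C2² + 6r_C2 − 595/9 = 0  ⇒  r_C2 = 17/3 (r>0 drops 1)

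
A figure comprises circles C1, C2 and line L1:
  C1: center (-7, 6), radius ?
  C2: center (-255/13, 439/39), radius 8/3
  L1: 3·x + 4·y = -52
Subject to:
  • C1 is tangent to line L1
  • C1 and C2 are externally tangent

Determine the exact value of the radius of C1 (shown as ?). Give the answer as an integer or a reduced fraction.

1. [C1‖L1]  r_C1² − 121 = 0  ⇒  r_C1 = 11 (r>0 drops 1)
2. [ext C1·C2]  r_C1² + (16/3)r_C1 − 539/3 = 0  ⇒  r_C1 = 11 (r>0 drops 1)

11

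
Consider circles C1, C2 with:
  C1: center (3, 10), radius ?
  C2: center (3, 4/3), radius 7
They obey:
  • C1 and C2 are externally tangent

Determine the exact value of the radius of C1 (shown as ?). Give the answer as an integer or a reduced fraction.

5/3

1. [ext C1·C2]  r_C1² + 14r_C1 − 235/9 = 0  ⇒  r_C1 = 5/3 (r>0 drops 1)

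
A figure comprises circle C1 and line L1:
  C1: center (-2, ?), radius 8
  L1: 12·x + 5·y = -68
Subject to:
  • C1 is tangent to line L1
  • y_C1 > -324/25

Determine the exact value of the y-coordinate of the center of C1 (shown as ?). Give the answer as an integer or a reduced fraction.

12

1. [C1‖L1]  y_C1² + (88/5)y_C1 − 1776/5 = 0  ⇒  y_C1 = -148/5 or 12
2. given y_C1 > -324/25: keep 12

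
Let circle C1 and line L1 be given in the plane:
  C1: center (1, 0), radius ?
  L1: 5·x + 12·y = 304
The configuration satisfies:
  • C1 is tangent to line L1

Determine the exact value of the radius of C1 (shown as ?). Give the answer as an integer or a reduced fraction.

23

1. [C1‖L1]  r_C1² − 529 = 0  ⇒  r_C1 = 23 (r>0 drops 1)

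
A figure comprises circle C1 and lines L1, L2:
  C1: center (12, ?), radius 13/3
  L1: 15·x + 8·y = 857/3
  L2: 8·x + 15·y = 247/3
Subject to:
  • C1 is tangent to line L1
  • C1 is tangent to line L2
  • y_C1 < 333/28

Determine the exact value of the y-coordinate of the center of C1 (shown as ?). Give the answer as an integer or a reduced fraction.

1. [C1‖L1]  y_C1² − (317/12)y_C1 + 269/3 = 0  ⇒  y_C1 = 4 or 269/12
2. [C1‖L2]  y_C1² + (82/45)y_C1 − 1048/45 = 0  ⇒  y_C1 = -262/45 or 4

4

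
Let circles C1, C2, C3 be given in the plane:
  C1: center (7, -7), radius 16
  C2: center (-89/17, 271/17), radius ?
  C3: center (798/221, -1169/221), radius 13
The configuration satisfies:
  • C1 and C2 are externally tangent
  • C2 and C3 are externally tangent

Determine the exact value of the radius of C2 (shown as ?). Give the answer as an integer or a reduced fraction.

10

1. [ext C1·C2]  r_C2² + 32r_C2 − 420 = 0  ⇒  r_C2 = 10 (r>0 drops 1)
2. [ext C2·C3]  r_C2² + 26r_C2 − 360 = 0  ⇒  r_C2 = 10 (r>0 drops 1)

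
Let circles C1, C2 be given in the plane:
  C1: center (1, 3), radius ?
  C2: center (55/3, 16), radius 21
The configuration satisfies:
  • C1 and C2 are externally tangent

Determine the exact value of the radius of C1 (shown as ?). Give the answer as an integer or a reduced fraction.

2/3

1. [ext C1·C2]  r_C1² + 42r_C1 − 256/9 = 0  ⇒  r_C1 = 2/3 (r>0 drops 1)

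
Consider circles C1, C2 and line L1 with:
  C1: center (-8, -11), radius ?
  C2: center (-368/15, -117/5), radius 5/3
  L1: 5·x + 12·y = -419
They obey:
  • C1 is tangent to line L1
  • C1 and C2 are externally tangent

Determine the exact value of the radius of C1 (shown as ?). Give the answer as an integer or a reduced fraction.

19

1. [C1‖L1]  r_C1² − 361 = 0  ⇒  r_C1 = 19 (r>0 drops 1)
2. [ext C1·C2]  r_C1² + (10/3)r_C1 − 1273/3 = 0  ⇒  r_C1 = 19 (r>0 drops 1)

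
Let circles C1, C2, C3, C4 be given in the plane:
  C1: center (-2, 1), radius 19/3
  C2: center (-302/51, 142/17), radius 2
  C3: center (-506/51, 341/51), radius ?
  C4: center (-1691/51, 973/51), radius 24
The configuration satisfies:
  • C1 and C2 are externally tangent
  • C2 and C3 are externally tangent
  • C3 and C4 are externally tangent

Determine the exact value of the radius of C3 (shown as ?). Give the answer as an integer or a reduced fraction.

7/3

1. [ext C2·C3]  r_C3² + 4r_C3 − 133/9 = 0  ⇒  r_C3 = 7/3 (r>0 drops 1)
2. [ext C3·C4]  r_C3² + 48r_C3 − 1057/9 = 0  ⇒  r_C3 = 7/3 (r>0 drops 1)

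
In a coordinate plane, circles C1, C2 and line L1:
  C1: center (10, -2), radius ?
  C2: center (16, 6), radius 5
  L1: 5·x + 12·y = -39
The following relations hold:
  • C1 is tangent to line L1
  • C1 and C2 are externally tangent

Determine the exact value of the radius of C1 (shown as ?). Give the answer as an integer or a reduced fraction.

1. [C1‖L1]  r_C1² − 25 = 0  ⇒  r_C1 = 5 (r>0 drops 1)
2. [ext C1·C2]  r_C1² + 10r_C1 − 75 = 0  ⇒  r_C1 = 5 (r>0 drops 1)

5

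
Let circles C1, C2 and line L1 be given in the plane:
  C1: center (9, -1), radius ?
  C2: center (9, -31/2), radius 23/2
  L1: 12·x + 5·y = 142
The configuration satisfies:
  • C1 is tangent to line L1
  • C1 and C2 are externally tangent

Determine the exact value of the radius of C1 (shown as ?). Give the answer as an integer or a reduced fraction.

1. [C1‖L1]  r_C1² − 9 = 0  ⇒  r_C1 = 3 (r>0 drops 1)
2. [ext C1·C2]  r_C1² + 23r_C1 − 78 = 0  ⇒  r_C1 = 3 (r>0 drops 1)

3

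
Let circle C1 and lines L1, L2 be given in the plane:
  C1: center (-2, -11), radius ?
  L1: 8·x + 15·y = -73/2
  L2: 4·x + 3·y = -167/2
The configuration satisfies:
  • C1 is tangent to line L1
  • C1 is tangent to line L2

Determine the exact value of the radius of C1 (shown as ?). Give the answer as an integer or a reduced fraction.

17/2

1. [C1‖L1]  r_C1² − 289/4 = 0  ⇒  r_C1 = 17/2 (r>0 drops 1)
2. [C1‖L2]  r_C1² − 289/4 = 0  ⇒  r_C1 = 17/2 (r>0 drops 1)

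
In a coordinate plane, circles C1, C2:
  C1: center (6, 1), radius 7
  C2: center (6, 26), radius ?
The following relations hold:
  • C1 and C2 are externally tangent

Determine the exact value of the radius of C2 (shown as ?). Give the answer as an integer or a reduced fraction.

18

1. [ext C1·C2]  r_C2² + 14r_C2 − 576 = 0  ⇒  r_C2 = 18 (r>0 drops 1)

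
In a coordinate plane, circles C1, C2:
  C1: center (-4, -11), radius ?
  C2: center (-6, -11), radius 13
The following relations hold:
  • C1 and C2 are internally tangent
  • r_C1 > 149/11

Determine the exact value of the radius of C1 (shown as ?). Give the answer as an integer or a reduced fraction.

15

1. [int C1,C2]  r_C1² − 26r_C1 + 165 = 0  ⇒  r_C1 = 11 or 15
2. given r_C1 > 149/11: keep 15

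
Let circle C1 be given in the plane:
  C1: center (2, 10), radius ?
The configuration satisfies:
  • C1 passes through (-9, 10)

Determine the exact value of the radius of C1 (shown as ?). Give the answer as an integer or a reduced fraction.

1. [C1∋P]  r_C1² − 121 = 0  ⇒  r_C1 = 11 (r>0 drops 1)

11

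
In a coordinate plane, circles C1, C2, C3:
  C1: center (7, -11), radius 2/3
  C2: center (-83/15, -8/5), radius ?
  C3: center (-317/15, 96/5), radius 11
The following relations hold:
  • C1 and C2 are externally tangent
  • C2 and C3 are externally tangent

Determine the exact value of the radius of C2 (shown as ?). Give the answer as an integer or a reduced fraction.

15

1. [ext C1·C2]  r_C2² + (4/3)r_C2 − 245 = 0  ⇒  r_C2 = 15 (r>0 drops 1)
2. [ext C2·C3]  r_C2² + 22r_C2 − 555 = 0  ⇒  r_C2 = 15 (r>0 drops 1)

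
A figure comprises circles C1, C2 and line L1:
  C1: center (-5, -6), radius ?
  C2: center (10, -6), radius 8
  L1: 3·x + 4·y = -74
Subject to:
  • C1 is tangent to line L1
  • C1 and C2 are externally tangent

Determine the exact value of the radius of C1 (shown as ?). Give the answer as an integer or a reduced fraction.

7

1. [C1‖L1]  r_C1² − 49 = 0  ⇒  r_C1 = 7 (r>0 drops 1)
2. [ext C1·C2]  r_C1² + 16r_C1 − 161 = 0  ⇒  r_C1 = 7 (r>0 drops 1)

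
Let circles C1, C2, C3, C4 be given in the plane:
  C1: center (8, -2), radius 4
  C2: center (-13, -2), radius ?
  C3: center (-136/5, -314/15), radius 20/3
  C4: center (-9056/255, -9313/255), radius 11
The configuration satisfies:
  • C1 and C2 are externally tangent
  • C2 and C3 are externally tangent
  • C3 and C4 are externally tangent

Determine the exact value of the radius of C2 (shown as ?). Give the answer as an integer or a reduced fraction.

1. [ext C1·C2]  r_C2² + 8r_C2 − 425 = 0  ⇒  r_C2 = 17 (r>0 drops 1)
2. [ext C2·C3]  r_C2² + (40/3)r_C2 − 1547/3 = 0  ⇒  r_C2 = 17 (r>0 drops 1)

17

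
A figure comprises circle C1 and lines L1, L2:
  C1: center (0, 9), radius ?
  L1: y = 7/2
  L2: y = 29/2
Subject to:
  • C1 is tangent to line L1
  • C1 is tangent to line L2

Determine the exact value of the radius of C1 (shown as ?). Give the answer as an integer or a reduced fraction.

1. [C1‖L1]  r_C1² − 121/4 = 0  ⇒  r_C1 = 11/2 (r>0 drops 1)
2. [C1‖L2]  r_C1² − 121/4 = 0  ⇒  r_C1 = 11/2 (r>0 drops 1)

11/2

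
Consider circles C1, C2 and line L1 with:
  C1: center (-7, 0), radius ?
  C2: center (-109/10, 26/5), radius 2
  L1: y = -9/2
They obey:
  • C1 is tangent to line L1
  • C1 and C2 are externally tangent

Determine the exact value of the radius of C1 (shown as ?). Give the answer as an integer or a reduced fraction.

9/2

1. [C1‖L1]  r_C1² − 81/4 = 0  ⇒  r_C1 = 9/2 (r>0 drops 1)
2. [ext C1·C2]  r_C1² + 4r_C1 − 153/4 = 0  ⇒  r_C1 = 9/2 (r>0 drops 1)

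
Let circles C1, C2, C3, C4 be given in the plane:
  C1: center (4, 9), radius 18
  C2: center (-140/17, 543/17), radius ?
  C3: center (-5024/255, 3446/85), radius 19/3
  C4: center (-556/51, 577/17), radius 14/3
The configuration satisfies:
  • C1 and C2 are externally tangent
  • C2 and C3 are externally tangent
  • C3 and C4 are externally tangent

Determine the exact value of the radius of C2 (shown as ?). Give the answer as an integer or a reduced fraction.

1. [ext C1·C2]  r_C2² + 36r_C2 − 352 = 0  ⇒  r_C2 = 8 (r>0 drops 1)
2. [ext C2·C3]  r_C2² + (38/3)r_C2 − 496/3 = 0  ⇒  r_C2 = 8 (r>0 drops 1)

8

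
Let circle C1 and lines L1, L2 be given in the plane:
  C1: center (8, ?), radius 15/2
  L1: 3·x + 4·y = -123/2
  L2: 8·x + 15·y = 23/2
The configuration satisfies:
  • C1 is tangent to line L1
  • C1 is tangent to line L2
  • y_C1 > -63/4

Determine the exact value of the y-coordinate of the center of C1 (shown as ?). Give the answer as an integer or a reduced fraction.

1. [C1‖L1]  y_C1² + (171/4)y_C1 + 369 = 0  ⇒  y_C1 = -123/4 or -12
2. [C1‖L2]  y_C1² + 7y_C1 − 60 = 0  ⇒  y_C1 = -12 or 5

-12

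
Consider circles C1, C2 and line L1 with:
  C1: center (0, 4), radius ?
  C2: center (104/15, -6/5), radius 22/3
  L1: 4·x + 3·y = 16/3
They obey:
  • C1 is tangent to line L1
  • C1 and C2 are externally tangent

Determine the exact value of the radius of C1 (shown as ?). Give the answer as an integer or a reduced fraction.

1. [C1‖L1]  r_C1² − 16/9 = 0  ⇒  r_C1 = 4/3 (r>0 drops 1)
2. [ext C1·C2]  r_C1² + (44/3)r_C1 − 64/3 = 0  ⇒  r_C1 = 4/3 (r>0 drops 1)

4/3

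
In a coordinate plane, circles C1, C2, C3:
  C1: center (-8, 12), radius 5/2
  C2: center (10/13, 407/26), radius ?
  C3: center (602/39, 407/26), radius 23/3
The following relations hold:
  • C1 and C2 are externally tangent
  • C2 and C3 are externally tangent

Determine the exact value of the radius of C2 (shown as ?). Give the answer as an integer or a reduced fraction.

1. [ext C1·C2]  r_C2² + 5r_C2 − 84 = 0  ⇒  r_C2 = 7 (r>0 drops 1)
2. [ext C2·C3]  r_C2² + (46/3)r_C2 − 469/3 = 0  ⇒  r_C2 = 7 (r>0 drops 1)

7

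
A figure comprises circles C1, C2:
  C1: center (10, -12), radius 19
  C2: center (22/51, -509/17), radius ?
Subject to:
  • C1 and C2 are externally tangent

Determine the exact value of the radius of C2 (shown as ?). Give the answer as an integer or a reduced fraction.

4/3

1. [ext C1·C2]  r_C2² + 38r_C2 − 472/9 = 0  ⇒  r_C2 = 4/3 (r>0 drops 1)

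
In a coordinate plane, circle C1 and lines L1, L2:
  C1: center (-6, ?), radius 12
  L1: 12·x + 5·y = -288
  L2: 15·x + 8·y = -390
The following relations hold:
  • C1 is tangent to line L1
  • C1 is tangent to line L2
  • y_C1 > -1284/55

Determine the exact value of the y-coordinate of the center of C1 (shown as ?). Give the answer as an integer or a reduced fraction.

-12

1. [C1‖L1]  y_C1² + (432/5)y_C1 + 4464/5 = 0  ⇒  y_C1 = -372/5 or -12
2. [C1‖L2]  y_C1² + 75y_C1 + 756 = 0  ⇒  y_C1 = -63 or -12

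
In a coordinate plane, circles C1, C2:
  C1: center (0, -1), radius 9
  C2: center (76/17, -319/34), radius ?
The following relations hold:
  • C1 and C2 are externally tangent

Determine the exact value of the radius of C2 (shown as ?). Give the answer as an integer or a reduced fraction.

1. [ext C1·C2]  r_C2² + 18r_C2 − 37/4 = 0  ⇒  r_C2 = 1/2 (r>0 drops 1)

1/2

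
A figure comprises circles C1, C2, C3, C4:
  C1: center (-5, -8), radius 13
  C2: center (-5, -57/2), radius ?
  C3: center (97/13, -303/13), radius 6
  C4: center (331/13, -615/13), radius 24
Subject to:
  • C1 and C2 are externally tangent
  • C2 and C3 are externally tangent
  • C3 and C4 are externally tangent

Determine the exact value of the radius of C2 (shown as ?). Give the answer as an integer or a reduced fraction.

15/2

1. [ext C1·C2]  r_C2² + 26r_C2 − 1005/4 = 0  ⇒  r_C2 = 15/2 (r>0 drops 1)
2. [ext C2·C3]  r_C2² + 12r_C2 − 585/4 = 0  ⇒  r_C2 = 15/2 (r>0 drops 1)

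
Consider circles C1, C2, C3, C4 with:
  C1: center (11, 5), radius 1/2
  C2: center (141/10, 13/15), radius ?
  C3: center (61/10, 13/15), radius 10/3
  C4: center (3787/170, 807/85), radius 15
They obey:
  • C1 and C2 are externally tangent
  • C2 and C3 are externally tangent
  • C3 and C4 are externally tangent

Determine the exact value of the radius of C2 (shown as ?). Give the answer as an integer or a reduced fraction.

1. [ext C1·C2]  r_C2² + 1r_C2 − 238/9 = 0  ⇒  r_C2 = 14/3 (r>0 drops 1)
2. [ext C2·C3]  r_C2² + (20/3)r_C2 − 476/9 = 0  ⇒  r_C2 = 14/3 (r>0 drops 1)

14/3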